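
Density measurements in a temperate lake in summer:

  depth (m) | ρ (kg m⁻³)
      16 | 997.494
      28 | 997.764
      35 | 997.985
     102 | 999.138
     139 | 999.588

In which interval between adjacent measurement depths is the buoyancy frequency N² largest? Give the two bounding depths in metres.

28–35 m

Compute the density gradient over each adjacent pair:
  16–28 m: Δρ/Δz = 0.270/12 = 0.023 kg m⁻⁴
  28–35 m: Δρ/Δz = 0.221/7 = 0.032 kg m⁻⁴
  35–102 m: Δρ/Δz = 1.153/67 = 0.017 kg m⁻⁴
  102–139 m: Δρ/Δz = 0.450/37 = 0.012 kg m⁻⁴
The largest gradient is in the 28–35 m interval — the pycnocline.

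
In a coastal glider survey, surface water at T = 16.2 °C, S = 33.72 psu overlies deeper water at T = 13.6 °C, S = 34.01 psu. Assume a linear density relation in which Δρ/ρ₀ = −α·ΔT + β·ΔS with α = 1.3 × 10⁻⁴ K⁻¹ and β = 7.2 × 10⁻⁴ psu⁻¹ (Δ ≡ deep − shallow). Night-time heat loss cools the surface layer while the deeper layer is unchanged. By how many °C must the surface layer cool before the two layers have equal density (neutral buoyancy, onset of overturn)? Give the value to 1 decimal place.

4.2 °C

Neutral buoyancy requires Δρ = 0, i.e. −α(T_deep − T_surf′) + β(S_deep − S_surf) = 0.
T_surf′ = T_deep − (β/α)·ΔS = 13.6 − (7.2 × 10⁻⁴/1.3 × 10⁻⁴)·(+0.29) = 11.994 °C.
Cooling required: 16.2 − (11.994) = 4.206 °C.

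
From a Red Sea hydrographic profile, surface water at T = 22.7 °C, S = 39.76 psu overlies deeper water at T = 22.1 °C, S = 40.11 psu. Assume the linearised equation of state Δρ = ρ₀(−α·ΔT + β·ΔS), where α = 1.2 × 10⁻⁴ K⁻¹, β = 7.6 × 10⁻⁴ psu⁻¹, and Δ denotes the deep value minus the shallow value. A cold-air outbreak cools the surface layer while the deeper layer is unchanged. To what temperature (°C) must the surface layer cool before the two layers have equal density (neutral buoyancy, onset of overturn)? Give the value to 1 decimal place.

Neutral buoyancy requires Δρ = 0, i.e. −α(T_deep − T_surf′) + β(S_deep − S_surf) = 0.
T_surf′ = T_deep − (β/α)·ΔS = 22.1 − (7.6 × 10⁻⁴/1.2 × 10⁻⁴)·(+0.35) = 19.883 °C.
Cooling required: 22.7 − (19.883) = 2.817 °C.

19.9 °C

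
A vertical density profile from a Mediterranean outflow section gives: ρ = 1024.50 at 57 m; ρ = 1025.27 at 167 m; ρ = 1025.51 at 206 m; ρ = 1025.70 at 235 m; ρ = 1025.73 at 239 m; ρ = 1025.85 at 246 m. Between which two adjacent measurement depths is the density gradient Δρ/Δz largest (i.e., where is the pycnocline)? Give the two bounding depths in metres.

239–246 m

Compute the density gradient over each adjacent pair:
  57–167 m: Δρ/Δz = 0.77/110 = 7.0 × 10⁻³ kg m⁻⁴
  167–206 m: Δρ/Δz = 0.24/39 = 6.2 × 10⁻³ kg m⁻⁴
  206–235 m: Δρ/Δz = 0.19/29 = 6.6 × 10⁻³ kg m⁻⁴
  235–239 m: Δρ/Δz = 0.03/4 = 7.5 × 10⁻³ kg m⁻⁴
  239–246 m: Δρ/Δz = 0.12/7 = 0.017 kg m⁻⁴
The largest gradient is in the 239–246 m interval — the pycnocline.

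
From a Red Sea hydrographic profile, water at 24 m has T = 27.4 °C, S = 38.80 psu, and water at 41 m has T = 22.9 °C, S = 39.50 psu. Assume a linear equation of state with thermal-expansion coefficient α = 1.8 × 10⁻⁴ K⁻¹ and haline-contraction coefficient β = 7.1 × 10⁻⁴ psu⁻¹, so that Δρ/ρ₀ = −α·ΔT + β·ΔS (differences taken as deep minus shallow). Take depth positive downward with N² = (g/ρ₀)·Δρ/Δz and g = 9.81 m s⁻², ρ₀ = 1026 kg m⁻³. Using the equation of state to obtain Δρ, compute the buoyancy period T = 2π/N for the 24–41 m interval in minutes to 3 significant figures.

3.81 min

ΔT = -4.5 K, ΔS = +0.70 psu (deep − shallow).
Δρ/ρ₀ = −αΔT + βΔS = 8.10 × 10⁻⁴ + 4.97 × 10⁻⁴ = 1.307 × 10⁻³, so Δρ ≈ 1.341 kg m⁻³.
N² = (g/ρ₀)·Δρ/Δz = g·(Δρ/ρ₀)/Δz = 9.81 × 1.307 × 10⁻³ / 17 = 7.5422 × 10⁻⁴ s⁻².
N = √(7.5422 × 10⁻⁴) = 0.027463 rad s⁻¹ → T = 2π/N = 228.79 s = 3.8132 min ≈ 3.81 min.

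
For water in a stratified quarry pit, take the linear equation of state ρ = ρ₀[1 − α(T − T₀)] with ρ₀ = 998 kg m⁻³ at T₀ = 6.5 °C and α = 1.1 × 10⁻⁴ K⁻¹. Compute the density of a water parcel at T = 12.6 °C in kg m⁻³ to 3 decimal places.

T − T₀ = +6.1 K.
Bracket = 1 − α·(+6.1) = 1 + (-6.71 × 10⁻⁴) = 0.9993290.
ρ = 998 × 0.9993290 = 997.330 kg m⁻³.

997.330 kg m⁻³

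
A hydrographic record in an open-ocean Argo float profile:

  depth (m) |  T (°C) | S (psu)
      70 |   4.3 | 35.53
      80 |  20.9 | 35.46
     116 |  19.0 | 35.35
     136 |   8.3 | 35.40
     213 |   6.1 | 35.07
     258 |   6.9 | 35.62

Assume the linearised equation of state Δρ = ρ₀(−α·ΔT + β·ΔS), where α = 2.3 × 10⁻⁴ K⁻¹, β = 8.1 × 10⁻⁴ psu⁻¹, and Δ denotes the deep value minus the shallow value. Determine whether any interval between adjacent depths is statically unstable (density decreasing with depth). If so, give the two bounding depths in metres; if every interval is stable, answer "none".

Evaluate Δρ/ρ₀ = −αΔT + βΔS across each adjacent pair:
  70–80 m: −αΔT+βΔS = −(2.3 × 10⁻⁴)(+16.6)+(8.1 × 10⁻⁴)(-0.07) = -3.9 × 10⁻³ → UNSTABLE
  80–116 m: −αΔT+βΔS = −(2.3 × 10⁻⁴)(-1.9)+(8.1 × 10⁻⁴)(-0.11) = 3.5 × 10⁻⁴ → stable
  116–136 m: −αΔT+βΔS = −(2.3 × 10⁻⁴)(-10.7)+(8.1 × 10⁻⁴)(+0.05) = 2.5 × 10⁻³ → stable
  136–213 m: −αΔT+βΔS = −(2.3 × 10⁻⁴)(-2.2)+(8.1 × 10⁻⁴)(-0.33) = 2.4 × 10⁻⁴ → stable
  213–258 m: −αΔT+βΔS = −(2.3 × 10⁻⁴)(+0.8)+(8.1 × 10⁻⁴)(+0.55) = 2.6 × 10⁻⁴ → stable
The 70–80 m interval has Δρ < 0: lighter water underlies denser water.

70–80 m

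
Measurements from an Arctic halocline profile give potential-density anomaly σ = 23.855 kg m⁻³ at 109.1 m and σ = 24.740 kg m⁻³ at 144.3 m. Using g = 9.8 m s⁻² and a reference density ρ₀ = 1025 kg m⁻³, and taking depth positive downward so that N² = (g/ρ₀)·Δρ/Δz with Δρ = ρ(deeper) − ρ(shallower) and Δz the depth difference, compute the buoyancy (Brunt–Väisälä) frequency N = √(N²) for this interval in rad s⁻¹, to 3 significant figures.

Δρ = 1024.740 − 1023.855 = 0.885 kg m⁻³ over Δz = 144.3 − 109.1 = 35.2 m.
N² = (9.8/1025) × (0.885/35.2) = 2.4038 × 10⁻⁴ s⁻².
N = √(2.4038 × 10⁻⁴) = 0.015504 rad s⁻¹ ≈ 0.0155 rad s⁻¹.

0.0155 rad s⁻¹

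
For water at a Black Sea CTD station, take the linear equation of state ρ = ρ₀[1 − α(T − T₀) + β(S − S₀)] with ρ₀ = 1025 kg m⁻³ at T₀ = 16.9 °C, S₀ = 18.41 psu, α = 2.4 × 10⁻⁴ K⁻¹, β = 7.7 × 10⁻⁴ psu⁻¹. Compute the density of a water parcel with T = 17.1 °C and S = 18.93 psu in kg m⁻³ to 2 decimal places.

1025.36 kg m⁻³

T − T₀ = +0.2 K, S − S₀ = +0.52 psu.
Bracket = 1 − α·(+0.2) + β·(+0.52) = 1 + (3.524 × 10⁻⁴) = 1.0003524.
ρ = 1025 × 1.0003524 = 1025.36 kg m⁻³.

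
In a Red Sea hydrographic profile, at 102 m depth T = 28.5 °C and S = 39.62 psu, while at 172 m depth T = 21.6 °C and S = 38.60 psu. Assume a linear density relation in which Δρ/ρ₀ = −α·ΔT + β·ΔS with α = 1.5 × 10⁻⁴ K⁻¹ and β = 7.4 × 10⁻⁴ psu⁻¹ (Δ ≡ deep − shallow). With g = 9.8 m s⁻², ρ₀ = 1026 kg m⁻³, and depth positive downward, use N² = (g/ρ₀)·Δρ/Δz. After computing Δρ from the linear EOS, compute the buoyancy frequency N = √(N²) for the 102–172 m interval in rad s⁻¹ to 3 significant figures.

ΔT = -6.9 K, ΔS = -1.02 psu (deep − shallow).
Δρ/ρ₀ = −αΔT + βΔS = 1.035 × 10⁻³ − 7.548 × 10⁻⁴ = 2.802 × 10⁻⁴, so Δρ ≈ 0.2875 kg m⁻³.
N² = (g/ρ₀)·Δρ/Δz = g·(Δρ/ρ₀)/Δz = 9.8 × 2.802 × 10⁻⁴ / 70 = 3.9228 × 10⁻⁵ s⁻².
N = √(3.9228 × 10⁻⁵) = 6.2632 × 10⁻³ rad s⁻¹ ≈ 6.26 × 10⁻³ rad s⁻¹.

6.26 × 10⁻³ rad s⁻¹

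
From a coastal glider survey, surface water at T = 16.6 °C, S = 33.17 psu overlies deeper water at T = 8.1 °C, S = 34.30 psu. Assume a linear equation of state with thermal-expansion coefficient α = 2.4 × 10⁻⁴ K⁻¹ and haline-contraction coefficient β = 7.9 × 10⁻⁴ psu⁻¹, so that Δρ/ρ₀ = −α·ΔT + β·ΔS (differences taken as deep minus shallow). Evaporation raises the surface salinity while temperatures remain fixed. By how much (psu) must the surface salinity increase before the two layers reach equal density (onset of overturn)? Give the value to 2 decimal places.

Neutral buoyancy requires −α(T_deep − T_surf) + β(S_deep − S_surf′) = 0.
S_surf′ = S_deep − (α/β)·ΔT = 34.30 − (2.4 × 10⁻⁴/7.9 × 10⁻⁴)·(-8.5) = 36.8823 psu.
Increase required: 36.8823 − 33.17 = 3.7123 psu.

3.71 psu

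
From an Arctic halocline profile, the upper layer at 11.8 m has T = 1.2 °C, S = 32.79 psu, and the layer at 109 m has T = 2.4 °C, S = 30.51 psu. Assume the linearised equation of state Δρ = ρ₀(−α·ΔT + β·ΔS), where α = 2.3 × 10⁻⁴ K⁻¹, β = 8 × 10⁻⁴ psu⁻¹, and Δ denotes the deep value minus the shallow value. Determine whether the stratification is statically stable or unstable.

ΔT = 2.4 − 1.2 = +1.2 K and ΔS = 30.51 − 32.79 = -2.28 psu (deep − shallow).
−αΔT = -2.76 × 10⁻⁴; βΔS = -1.824 × 10⁻³; sum Δρ/ρ₀ = -2.10 × 10⁻³.
Δρ/ρ₀ < 0, so Δρ < 0: deeper water is lighter → statically unstable; the column would overturn.

unstable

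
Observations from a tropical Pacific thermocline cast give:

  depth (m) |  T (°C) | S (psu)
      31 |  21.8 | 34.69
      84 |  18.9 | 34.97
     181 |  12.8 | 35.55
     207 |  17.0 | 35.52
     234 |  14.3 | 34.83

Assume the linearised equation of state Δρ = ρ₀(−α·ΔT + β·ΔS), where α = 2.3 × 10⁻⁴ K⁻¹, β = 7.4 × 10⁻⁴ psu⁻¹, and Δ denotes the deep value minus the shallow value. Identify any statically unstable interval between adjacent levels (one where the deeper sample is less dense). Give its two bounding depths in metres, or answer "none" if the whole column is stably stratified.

Evaluate Δρ/ρ₀ = −αΔT + βΔS across each adjacent pair:
  31–84 m: −αΔT+βΔS = −(2.3 × 10⁻⁴)(-2.9)+(7.4 × 10⁻⁴)(+0.28) = 8.7 × 10⁻⁴ → stable
  84–181 m: −αΔT+βΔS = −(2.3 × 10⁻⁴)(-6.1)+(7.4 × 10⁻⁴)(+0.58) = 1.8 × 10⁻³ → stable
  181–207 m: −αΔT+βΔS = −(2.3 × 10⁻⁴)(+4.2)+(7.4 × 10⁻⁴)(-0.03) = -9.9 × 10⁻⁴ → UNSTABLE
  207–234 m: −αΔT+βΔS = −(2.3 × 10⁻⁴)(-2.7)+(7.4 × 10⁻⁴)(-0.69) = 1.1 × 10⁻⁴ → stable
The 181–207 m interval has Δρ < 0: lighter water underlies denser water.

181–207 m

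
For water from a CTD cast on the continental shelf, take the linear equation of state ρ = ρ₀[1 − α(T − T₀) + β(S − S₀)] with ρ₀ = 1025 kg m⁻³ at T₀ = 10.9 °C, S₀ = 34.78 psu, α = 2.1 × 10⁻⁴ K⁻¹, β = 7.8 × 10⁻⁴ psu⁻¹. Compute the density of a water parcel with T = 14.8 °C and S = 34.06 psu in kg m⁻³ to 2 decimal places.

1023.58 kg m⁻³

T − T₀ = +3.9 K, S − S₀ = -0.72 psu.
Bracket = 1 − α·(+3.9) + β·(-0.72) = 1 + (-1.3806 × 10⁻³) = 0.9986194.
ρ = 1025 × 0.9986194 = 1023.58 kg m⁻³.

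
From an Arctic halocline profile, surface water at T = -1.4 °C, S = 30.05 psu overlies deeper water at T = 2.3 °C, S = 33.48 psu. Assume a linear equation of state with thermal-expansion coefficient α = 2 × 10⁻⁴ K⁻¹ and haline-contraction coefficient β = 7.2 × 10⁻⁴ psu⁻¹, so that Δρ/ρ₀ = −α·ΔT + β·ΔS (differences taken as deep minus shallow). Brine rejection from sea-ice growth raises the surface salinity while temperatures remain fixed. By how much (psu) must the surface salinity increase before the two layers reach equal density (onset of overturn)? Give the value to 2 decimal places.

Neutral buoyancy requires −α(T_deep − T_surf) + β(S_deep − S_surf′) = 0.
S_surf′ = S_deep − (α/β)·ΔT = 33.48 − (2 × 10⁻⁴/7.2 × 10⁻⁴)·(+3.7) = 32.4522 psu.
Increase required: 32.4522 − 30.05 = 2.4022 psu.

2.40 psu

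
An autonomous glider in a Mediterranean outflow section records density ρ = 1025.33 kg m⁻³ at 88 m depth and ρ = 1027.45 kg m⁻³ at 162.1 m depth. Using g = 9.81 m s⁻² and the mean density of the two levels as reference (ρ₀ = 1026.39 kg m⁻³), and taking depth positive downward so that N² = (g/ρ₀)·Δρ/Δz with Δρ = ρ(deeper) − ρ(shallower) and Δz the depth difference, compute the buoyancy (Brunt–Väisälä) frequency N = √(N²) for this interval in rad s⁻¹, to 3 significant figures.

0.0165 rad s⁻¹

Δρ = 1027.45 − 1025.33 = 2.12 kg m⁻³ over Δz = 162.1 − 88 = 74.1 m.
N² = (9.81/1026.39) × (2.12/74.1) = 2.7345 × 10⁻⁴ s⁻².
N = √(2.7345 × 10⁻⁴) = 0.016536 rad s⁻¹ ≈ 0.0165 rad s⁻¹.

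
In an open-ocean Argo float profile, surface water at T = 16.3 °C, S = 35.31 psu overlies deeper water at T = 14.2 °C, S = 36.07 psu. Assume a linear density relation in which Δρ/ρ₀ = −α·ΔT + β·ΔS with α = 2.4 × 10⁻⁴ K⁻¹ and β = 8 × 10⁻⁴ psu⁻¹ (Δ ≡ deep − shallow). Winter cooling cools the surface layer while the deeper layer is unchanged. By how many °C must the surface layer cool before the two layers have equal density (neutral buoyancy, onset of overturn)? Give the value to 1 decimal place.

Neutral buoyancy requires Δρ = 0, i.e. −α(T_deep − T_surf′) + β(S_deep − S_surf) = 0.
T_surf′ = T_deep − (β/α)·ΔS = 14.2 − (8 × 10⁻⁴/2.4 × 10⁻⁴)·(+0.76) = 11.667 °C.
Cooling required: 16.3 − (11.667) = 4.633 °C.

4.6 °C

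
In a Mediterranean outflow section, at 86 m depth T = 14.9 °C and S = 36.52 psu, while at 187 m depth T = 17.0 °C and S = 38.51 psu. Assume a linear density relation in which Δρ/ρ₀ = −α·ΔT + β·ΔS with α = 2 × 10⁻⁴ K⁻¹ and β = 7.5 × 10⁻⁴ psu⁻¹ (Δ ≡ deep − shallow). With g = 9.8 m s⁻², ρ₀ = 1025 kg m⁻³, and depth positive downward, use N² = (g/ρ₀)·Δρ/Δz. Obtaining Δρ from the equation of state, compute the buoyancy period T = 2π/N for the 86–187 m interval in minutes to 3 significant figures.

10.3 min

ΔT = +2.1 K, ΔS = +1.99 psu (deep − shallow).
Δρ/ρ₀ = −αΔT + βΔS = -4.20 × 10⁻⁴ + 1.4925 × 10⁻³ = 1.0725 × 10⁻³, so Δρ ≈ 1.099 kg m⁻³.
N² = (g/ρ₀)·Δρ/Δz = g·(Δρ/ρ₀)/Δz = 9.8 × 1.0725 × 10⁻³ / 101 = 1.0406 × 10⁻⁴ s⁻².
N = √(1.0406 × 10⁻⁴) = 0.010201 rad s⁻¹ → T = 2π/N = 615.94 s = 10.266 min ≈ 10.3 min.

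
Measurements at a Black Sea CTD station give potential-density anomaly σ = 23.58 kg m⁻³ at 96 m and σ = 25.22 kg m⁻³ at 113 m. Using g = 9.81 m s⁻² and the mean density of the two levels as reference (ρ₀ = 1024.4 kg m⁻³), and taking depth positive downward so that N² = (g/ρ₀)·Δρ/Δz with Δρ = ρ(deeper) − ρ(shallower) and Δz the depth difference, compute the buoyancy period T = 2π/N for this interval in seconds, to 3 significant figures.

207 s

Δρ = 1025.22 − 1023.58 = 1.64 kg m⁻³ over Δz = 113 − 96 = 17 m.
N² = (9.81/1024.4) × (1.64/17) = 9.2383 × 10⁻⁴ s⁻².
N = √(9.2383 × 10⁻⁴) = 0.030395 rad s⁻¹, so T = 2π/N = 206.72 s ≈ 207 s.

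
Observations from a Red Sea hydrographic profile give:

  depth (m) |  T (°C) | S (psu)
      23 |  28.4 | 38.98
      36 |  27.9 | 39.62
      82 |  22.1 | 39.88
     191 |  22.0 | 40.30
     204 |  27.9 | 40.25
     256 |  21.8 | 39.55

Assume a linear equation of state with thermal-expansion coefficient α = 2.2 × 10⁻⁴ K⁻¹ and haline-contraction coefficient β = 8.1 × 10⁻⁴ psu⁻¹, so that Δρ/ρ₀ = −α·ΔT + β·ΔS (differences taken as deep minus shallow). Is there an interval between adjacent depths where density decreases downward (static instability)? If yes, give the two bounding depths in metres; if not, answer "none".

Evaluate Δρ/ρ₀ = −αΔT + βΔS across each adjacent pair:
  23–36 m: −αΔT+βΔS = −(2.2 × 10⁻⁴)(-0.5)+(8.1 × 10⁻⁴)(+0.64) = 6.3 × 10⁻⁴ → stable
  36–82 m: −αΔT+βΔS = −(2.2 × 10⁻⁴)(-5.8)+(8.1 × 10⁻⁴)(+0.26) = 1.5 × 10⁻³ → stable
  82–191 m: −αΔT+βΔS = −(2.2 × 10⁻⁴)(-0.1)+(8.1 × 10⁻⁴)(+0.42) = 3.6 × 10⁻⁴ → stable
  191–204 m: −αΔT+βΔS = −(2.2 × 10⁻⁴)(+5.9)+(8.1 × 10⁻⁴)(-0.05) = -1.3 × 10⁻³ → UNSTABLE
  204–256 m: −αΔT+βΔS = −(2.2 × 10⁻⁴)(-6.1)+(8.1 × 10⁻⁴)(-0.70) = 7.7 × 10⁻⁴ → stable
The 191–204 m interval has Δρ < 0: lighter water underlies denser water.

191–204 m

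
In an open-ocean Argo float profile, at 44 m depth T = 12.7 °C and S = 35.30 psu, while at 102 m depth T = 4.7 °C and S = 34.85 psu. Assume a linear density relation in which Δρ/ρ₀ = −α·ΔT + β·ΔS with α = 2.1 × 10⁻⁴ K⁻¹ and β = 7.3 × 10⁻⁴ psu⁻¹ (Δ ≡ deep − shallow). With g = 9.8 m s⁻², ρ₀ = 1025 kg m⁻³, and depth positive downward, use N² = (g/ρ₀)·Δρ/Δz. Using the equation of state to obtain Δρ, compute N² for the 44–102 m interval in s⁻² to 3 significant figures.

ΔT = -8.0 K, ΔS = -0.45 psu (deep − shallow).
Δρ/ρ₀ = −αΔT + βΔS = 1.68 × 10⁻³ − 3.285 × 10⁻⁴ = 1.3515 × 10⁻³, so Δρ ≈ 1.385 kg m⁻³.
N² = (g/ρ₀)·Δρ/Δz = g·(Δρ/ρ₀)/Δz = 9.8 × 1.3515 × 10⁻³ / 58 = 2.2836 × 10⁻⁴ s⁻² ≈ 2.28 × 10⁻⁴ s⁻².

2.28 × 10⁻⁴ s⁻²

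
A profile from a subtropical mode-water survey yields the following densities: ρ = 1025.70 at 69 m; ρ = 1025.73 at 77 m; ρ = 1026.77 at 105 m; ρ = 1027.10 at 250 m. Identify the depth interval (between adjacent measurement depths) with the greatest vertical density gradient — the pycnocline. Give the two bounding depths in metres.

77–105 m

Compute the density gradient over each adjacent pair:
  69–77 m: Δρ/Δz = 0.03/8 = 3.7 × 10⁻³ kg m⁻⁴
  77–105 m: Δρ/Δz = 1.04/28 = 0.037 kg m⁻⁴
  105–250 m: Δρ/Δz = 0.33/145 = 2.3 × 10⁻³ kg m⁻⁴
The largest gradient is in the 77–105 m interval — the pycnocline.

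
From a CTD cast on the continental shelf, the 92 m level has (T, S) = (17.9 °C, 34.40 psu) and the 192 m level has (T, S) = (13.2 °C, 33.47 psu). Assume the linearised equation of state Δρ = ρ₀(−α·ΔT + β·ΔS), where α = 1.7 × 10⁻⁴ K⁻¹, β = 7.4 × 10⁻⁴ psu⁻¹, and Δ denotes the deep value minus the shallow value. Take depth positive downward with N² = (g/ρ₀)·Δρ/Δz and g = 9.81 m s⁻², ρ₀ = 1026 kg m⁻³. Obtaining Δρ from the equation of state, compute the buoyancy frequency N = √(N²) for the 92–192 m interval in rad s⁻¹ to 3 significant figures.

3.30 × 10⁻³ rad s⁻¹

ΔT = -4.7 K, ΔS = -0.93 psu (deep − shallow).
Δρ/ρ₀ = −αΔT + βΔS = 7.99 × 10⁻⁴ − 6.882 × 10⁻⁴ = 1.108 × 10⁻⁴, so Δρ ≈ 0.1137 kg m⁻³.
N² = (g/ρ₀)·Δρ/Δz = g·(Δρ/ρ₀)/Δz = 9.81 × 1.108 × 10⁻⁴ / 100 = 1.0869 × 10⁻⁵ s⁻².
N = √(1.0869 × 10⁻⁵) = 3.2968 × 10⁻³ rad s⁻¹ ≈ 3.30 × 10⁻³ rad s⁻¹.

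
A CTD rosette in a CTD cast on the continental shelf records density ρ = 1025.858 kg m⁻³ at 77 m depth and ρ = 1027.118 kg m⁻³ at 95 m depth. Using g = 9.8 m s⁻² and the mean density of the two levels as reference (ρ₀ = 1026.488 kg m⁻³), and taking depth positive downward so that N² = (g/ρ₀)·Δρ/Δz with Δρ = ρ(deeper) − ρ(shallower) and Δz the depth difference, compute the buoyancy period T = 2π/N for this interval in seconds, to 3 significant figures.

243 s

Δρ = 1027.118 − 1025.858 = 1.260 kg m⁻³ over Δz = 95 − 77 = 18 m.
N² = (9.8/1026.488) × (1.260/18) = 6.6830 × 10⁻⁴ s⁻².
N = √(6.6830 × 10⁻⁴) = 0.025851 rad s⁻¹, so T = 2π/N = 243.05 s ≈ 243 s.
Since Δρ > 0 the layer is stably stratified.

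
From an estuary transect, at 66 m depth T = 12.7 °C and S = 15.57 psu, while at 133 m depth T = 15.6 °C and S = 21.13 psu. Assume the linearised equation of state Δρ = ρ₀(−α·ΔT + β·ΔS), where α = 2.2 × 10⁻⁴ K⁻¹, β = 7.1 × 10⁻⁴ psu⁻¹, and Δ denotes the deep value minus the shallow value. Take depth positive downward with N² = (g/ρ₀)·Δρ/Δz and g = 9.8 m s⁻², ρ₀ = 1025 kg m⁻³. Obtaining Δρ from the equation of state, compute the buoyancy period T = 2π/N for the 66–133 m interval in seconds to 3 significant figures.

286 s

ΔT = +2.9 K, ΔS = +5.56 psu (deep − shallow).
Δρ/ρ₀ = −αΔT + βΔS = -6.38 × 10⁻⁴ + 3.9476 × 10⁻³ = 3.3096 × 10⁻³, so Δρ ≈ 3.392 kg m⁻³.
N² = (g/ρ₀)·Δρ/Δz = g·(Δρ/ρ₀)/Δz = 9.8 × 3.3096 × 10⁻³ / 67 = 4.8409 × 10⁻⁴ s⁻².
N = √(4.8409 × 10⁻⁴) = 0.022002 rad s⁻¹ → T = 2π/N = 285.57 s ≈ 286 s.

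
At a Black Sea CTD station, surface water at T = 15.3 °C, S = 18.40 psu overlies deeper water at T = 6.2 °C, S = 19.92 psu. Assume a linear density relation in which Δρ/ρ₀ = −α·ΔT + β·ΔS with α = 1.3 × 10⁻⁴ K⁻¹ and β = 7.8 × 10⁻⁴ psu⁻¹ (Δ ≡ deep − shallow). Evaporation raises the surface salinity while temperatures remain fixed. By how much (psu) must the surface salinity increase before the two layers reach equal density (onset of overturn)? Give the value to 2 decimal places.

3.04 psu

Neutral buoyancy requires −α(T_deep − T_surf) + β(S_deep − S_surf′) = 0.
S_surf′ = S_deep − (α/β)·ΔT = 19.92 − (1.3 × 10⁻⁴/7.8 × 10⁻⁴)·(-9.1) = 21.4367 psu.
Increase required: 21.4367 − 18.40 = 3.0367 psu.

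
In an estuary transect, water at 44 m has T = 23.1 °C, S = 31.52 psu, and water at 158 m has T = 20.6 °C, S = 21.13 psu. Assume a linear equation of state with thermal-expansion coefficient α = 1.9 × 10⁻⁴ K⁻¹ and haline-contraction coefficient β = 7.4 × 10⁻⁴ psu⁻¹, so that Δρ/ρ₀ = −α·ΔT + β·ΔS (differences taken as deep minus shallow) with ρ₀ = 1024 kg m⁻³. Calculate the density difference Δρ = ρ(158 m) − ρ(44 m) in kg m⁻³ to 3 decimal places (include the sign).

-7.387 kg m⁻³

ΔT = -2.5 K, ΔS = -10.39 psu (deep − shallow).
Δρ/ρ₀ = −(1.9 × 10⁻⁴)(-2.5) + (7.4 × 10⁻⁴)(-10.39) = -7.2136 × 10⁻³.
Δρ = 1024 × (-7.2136 × 10⁻³) = -7.387 kg m⁻³.
Negative Δρ: lighter below, statically unstable.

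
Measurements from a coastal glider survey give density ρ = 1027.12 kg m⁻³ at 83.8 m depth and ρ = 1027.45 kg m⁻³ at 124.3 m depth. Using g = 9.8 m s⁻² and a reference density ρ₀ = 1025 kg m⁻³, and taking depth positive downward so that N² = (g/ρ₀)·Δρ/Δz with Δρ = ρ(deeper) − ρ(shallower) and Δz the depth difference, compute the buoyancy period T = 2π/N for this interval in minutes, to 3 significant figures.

Δρ = 1027.45 − 1027.12 = 0.33 kg m⁻³ over Δz = 124.3 − 83.8 = 40.5 m.
N² = (9.8/1025) × (0.33/40.5) = 7.7904 × 10⁻⁵ s⁻².
N = √(7.7904 × 10⁻⁵) = 8.8263 × 10⁻³ rad s⁻¹, so T = 2π/N = 711.87 s = 11.864 min ≈ 11.9 min.

11.9 min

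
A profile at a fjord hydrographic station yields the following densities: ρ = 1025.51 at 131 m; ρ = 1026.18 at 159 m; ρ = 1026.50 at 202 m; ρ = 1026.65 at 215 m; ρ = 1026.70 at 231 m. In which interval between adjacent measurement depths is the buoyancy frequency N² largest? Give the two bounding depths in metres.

131–159 m

Compute the density gradient over each adjacent pair:
  131–159 m: Δρ/Δz = 0.67/28 = 0.024 kg m⁻⁴
  159–202 m: Δρ/Δz = 0.32/43 = 7.4 × 10⁻³ kg m⁻⁴
  202–215 m: Δρ/Δz = 0.15/13 = 0.012 kg m⁻⁴
  215–231 m: Δρ/Δz = 0.05/16 = 3.1 × 10⁻³ kg m⁻⁴
The largest gradient is in the 131–159 m interval — the pycnocline.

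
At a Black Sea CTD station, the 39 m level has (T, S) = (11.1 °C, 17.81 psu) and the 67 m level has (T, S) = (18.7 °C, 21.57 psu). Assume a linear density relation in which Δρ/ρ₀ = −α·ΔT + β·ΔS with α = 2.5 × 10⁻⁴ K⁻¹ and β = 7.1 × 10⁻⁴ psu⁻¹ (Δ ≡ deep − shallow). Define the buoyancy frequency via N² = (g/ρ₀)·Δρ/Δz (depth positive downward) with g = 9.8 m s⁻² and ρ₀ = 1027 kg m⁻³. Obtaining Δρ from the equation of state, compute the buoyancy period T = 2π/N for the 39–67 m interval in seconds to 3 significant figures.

383 s

ΔT = +7.6 K, ΔS = +3.76 psu (deep − shallow).
Δρ/ρ₀ = −αΔT + βΔS = -1.90 × 10⁻³ + 2.6696 × 10⁻³ = 7.696 × 10⁻⁴, so Δρ ≈ 0.7904 kg m⁻³.
N² = (g/ρ₀)·Δρ/Δz = g·(Δρ/ρ₀)/Δz = 9.8 × 7.696 × 10⁻⁴ / 28 = 2.6936 × 10⁻⁴ s⁻².
N = √(2.6936 × 10⁻⁴) = 0.016412 rad s⁻¹ → T = 2π/N = 382.84 s ≈ 383 s.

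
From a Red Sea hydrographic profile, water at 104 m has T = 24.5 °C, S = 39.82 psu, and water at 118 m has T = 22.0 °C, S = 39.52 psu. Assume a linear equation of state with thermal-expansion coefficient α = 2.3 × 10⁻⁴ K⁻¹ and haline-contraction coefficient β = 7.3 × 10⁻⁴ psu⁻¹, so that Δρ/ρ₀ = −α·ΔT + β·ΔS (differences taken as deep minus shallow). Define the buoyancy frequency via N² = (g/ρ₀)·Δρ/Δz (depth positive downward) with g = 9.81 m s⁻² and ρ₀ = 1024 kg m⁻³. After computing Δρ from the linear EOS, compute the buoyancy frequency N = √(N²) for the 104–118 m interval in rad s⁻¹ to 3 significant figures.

0.0158 rad s⁻¹

ΔT = -2.5 K, ΔS = -0.30 psu (deep − shallow).
Δρ/ρ₀ = −αΔT + βΔS = 5.75 × 10⁻⁴ − 2.19 × 10⁻⁴ = 3.56 × 10⁻⁴, so Δρ ≈ 0.3645 kg m⁻³.
N² = (g/ρ₀)·Δρ/Δz = g·(Δρ/ρ₀)/Δz = 9.81 × 3.56 × 10⁻⁴ / 14 = 2.4945 × 10⁻⁴ s⁻².
N = √(2.4945 × 10⁻⁴) = 0.015794 rad s⁻¹ ≈ 0.0158 rad s⁻¹.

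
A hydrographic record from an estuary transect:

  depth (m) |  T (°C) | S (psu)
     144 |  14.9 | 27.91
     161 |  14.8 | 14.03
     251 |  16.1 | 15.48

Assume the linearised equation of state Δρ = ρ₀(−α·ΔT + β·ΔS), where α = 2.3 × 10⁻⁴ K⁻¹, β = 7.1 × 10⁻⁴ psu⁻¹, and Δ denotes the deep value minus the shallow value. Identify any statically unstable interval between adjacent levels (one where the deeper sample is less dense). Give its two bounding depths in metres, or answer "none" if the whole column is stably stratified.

Evaluate Δρ/ρ₀ = −αΔT + βΔS across each adjacent pair:
  144–161 m: −αΔT+βΔS = −(2.3 × 10⁻⁴)(-0.1)+(7.1 × 10⁻⁴)(-13.88) = -9.8 × 10⁻³ → UNSTABLE
  161–251 m: −αΔT+βΔS = −(2.3 × 10⁻⁴)(+1.3)+(7.1 × 10⁻⁴)(+1.45) = 7.3 × 10⁻⁴ → stable
The 144–161 m interval has Δρ < 0: lighter water underlies denser water.

144–161 m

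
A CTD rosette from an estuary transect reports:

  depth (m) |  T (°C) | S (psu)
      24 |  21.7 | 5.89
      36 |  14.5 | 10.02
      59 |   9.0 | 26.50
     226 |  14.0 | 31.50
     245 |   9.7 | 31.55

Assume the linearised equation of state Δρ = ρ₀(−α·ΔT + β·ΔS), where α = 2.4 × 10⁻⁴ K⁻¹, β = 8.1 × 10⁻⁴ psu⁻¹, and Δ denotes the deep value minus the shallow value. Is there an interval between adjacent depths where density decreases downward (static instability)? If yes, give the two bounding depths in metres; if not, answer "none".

Evaluate Δρ/ρ₀ = −αΔT + βΔS across each adjacent pair:
  24–36 m: −αΔT+βΔS = −(2.4 × 10⁻⁴)(-7.2)+(8.1 × 10⁻⁴)(+4.13) = 5.1 × 10⁻³ → stable
  36–59 m: −αΔT+βΔS = −(2.4 × 10⁻⁴)(-5.5)+(8.1 × 10⁻⁴)(+16.48) = 0.015 → stable
  59–226 m: −αΔT+βΔS = −(2.4 × 10⁻⁴)(+5.0)+(8.1 × 10⁻⁴)(+5.00) = 2.8 × 10⁻³ → stable
  226–245 m: −αΔT+βΔS = −(2.4 × 10⁻⁴)(-4.3)+(8.1 × 10⁻⁴)(+0.05) = 1.1 × 10⁻³ → stable
Every interval has Δρ > 0: the column is stably stratified throughout.

none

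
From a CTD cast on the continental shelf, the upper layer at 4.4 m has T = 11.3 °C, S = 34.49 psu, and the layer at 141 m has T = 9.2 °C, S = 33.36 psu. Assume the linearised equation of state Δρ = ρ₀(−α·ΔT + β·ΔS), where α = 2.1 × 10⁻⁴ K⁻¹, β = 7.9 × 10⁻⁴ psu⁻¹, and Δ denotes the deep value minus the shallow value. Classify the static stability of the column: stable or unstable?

ΔT = 9.2 − 11.3 = -2.1 K and ΔS = 33.36 − 34.49 = -1.13 psu (deep − shallow).
−αΔT = 4.41 × 10⁻⁴; βΔS = -8.927 × 10⁻⁴; sum Δρ/ρ₀ = -4.517 × 10⁻⁴.
Δρ/ρ₀ < 0, so Δρ < 0: deeper water is lighter → statically unstable; the column would overturn.

unstable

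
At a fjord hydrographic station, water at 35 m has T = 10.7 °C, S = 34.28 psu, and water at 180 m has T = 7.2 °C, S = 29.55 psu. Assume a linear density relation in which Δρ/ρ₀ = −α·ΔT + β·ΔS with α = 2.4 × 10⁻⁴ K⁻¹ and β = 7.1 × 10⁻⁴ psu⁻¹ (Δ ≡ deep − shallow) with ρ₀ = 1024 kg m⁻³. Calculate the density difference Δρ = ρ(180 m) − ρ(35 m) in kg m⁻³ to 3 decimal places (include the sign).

-2.579 kg m⁻³

ΔT = -3.5 K, ΔS = -4.73 psu (deep − shallow).
Δρ/ρ₀ = −(2.4 × 10⁻⁴)(-3.5) + (7.1 × 10⁻⁴)(-4.73) = -2.5183 × 10⁻³.
Δρ = 1024 × (-2.5183 × 10⁻³) = -2.579 kg m⁻³.
Negative Δρ: lighter below, statically unstable.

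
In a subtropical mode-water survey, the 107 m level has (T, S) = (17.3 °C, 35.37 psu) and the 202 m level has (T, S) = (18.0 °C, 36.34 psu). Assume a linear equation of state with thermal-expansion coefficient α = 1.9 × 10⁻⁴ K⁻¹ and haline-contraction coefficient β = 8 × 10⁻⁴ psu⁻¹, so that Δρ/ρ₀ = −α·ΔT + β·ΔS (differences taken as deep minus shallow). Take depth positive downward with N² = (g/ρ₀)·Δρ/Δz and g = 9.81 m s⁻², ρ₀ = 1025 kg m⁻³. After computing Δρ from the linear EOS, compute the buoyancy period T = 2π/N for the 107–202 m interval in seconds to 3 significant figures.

ΔT = +0.7 K, ΔS = +0.97 psu (deep − shallow).
Δρ/ρ₀ = −αΔT + βΔS = -1.33 × 10⁻⁴ + 7.76 × 10⁻⁴ = 6.43 × 10⁻⁴, so Δρ ≈ 0.6591 kg m⁻³.
N² = (g/ρ₀)·Δρ/Δz = g·(Δρ/ρ₀)/Δz = 9.81 × 6.43 × 10⁻⁴ / 95 = 6.6398 × 10⁻⁵ s⁻².
N = √(6.6398 × 10⁻⁵) = 8.1485 × 10⁻³ rad s⁻¹ → T = 2π/N = 771.08 s ≈ 771 s.

771 s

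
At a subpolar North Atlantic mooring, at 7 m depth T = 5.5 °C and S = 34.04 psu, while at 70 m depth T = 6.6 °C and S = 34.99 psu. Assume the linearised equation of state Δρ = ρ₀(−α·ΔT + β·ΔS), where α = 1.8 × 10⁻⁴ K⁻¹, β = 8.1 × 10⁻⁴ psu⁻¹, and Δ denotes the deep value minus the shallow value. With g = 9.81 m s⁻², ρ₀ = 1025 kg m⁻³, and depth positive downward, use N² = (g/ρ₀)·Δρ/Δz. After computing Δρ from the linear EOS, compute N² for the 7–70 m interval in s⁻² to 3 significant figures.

8.90 × 10⁻⁵ s⁻²

ΔT = +1.1 K, ΔS = +0.95 psu (deep − shallow).
Δρ/ρ₀ = −αΔT + βΔS = -1.98 × 10⁻⁴ + 7.695 × 10⁻⁴ = 5.715 × 10⁻⁴, so Δρ ≈ 0.5858 kg m⁻³.
N² = (g/ρ₀)·Δρ/Δz = g·(Δρ/ρ₀)/Δz = 9.81 × 5.715 × 10⁻⁴ / 63 = 8.8991 × 10⁻⁵ s⁻² ≈ 8.90 × 10⁻⁵ s⁻².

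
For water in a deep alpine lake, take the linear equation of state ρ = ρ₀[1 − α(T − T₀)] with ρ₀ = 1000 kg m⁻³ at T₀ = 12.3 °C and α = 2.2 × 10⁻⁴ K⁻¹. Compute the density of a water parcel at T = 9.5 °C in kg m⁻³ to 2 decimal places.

1000.62 kg m⁻³

T − T₀ = -2.8 K.
Bracket = 1 − α·(-2.8) = 1 + (6.16 × 10⁻⁴) = 1.0006160.
ρ = 1000 × 1.0006160 = 1000.62 kg m⁻³.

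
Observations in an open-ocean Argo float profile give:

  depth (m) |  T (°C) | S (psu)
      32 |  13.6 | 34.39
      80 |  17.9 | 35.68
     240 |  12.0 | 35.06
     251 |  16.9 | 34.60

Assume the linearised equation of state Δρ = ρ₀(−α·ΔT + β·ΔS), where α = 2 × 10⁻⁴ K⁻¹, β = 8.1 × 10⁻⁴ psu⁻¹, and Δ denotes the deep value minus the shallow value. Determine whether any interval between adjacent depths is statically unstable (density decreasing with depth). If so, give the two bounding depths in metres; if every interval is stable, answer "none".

Evaluate Δρ/ρ₀ = −αΔT + βΔS across each adjacent pair:
  32–80 m: −αΔT+βΔS = −(2 × 10⁻⁴)(+4.3)+(8.1 × 10⁻⁴)(+1.29) = 1.8 × 10⁻⁴ → stable
  80–240 m: −αΔT+βΔS = −(2 × 10⁻⁴)(-5.9)+(8.1 × 10⁻⁴)(-0.62) = 6.8 × 10⁻⁴ → stable
  240–251 m: −αΔT+βΔS = −(2 × 10⁻⁴)(+4.9)+(8.1 × 10⁻⁴)(-0.46) = -1.4 × 10⁻³ → UNSTABLE
The 240–251 m interval has Δρ < 0: lighter water underlies denser water.

240–251 m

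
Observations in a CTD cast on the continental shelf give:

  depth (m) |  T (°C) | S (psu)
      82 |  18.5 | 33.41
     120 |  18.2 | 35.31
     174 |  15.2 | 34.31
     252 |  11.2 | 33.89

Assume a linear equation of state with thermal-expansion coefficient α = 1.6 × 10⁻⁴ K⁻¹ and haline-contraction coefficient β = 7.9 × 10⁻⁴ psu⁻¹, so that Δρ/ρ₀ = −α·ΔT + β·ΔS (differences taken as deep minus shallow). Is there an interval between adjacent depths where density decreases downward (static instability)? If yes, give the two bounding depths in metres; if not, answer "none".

120–174 m

Evaluate Δρ/ρ₀ = −αΔT + βΔS across each adjacent pair:
  82–120 m: −αΔT+βΔS = −(1.6 × 10⁻⁴)(-0.3)+(7.9 × 10⁻⁴)(+1.90) = 1.5 × 10⁻³ → stable
  120–174 m: −αΔT+βΔS = −(1.6 × 10⁻⁴)(-3.0)+(7.9 × 10⁻⁴)(-1.00) = -3.1 × 10⁻⁴ → UNSTABLE
  174–252 m: −αΔT+βΔS = −(1.6 × 10⁻⁴)(-4.0)+(7.9 × 10⁻⁴)(-0.42) = 3.1 × 10⁻⁴ → stable
The 120–174 m interval has Δρ < 0: lighter water underlies denser water.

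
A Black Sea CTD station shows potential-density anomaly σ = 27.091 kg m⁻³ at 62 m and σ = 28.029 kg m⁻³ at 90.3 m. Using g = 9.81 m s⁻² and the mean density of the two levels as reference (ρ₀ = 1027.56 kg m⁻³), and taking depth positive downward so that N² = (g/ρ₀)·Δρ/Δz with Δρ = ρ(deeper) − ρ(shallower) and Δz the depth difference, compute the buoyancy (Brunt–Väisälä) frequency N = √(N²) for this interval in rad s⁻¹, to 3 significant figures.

Δρ = 1028.029 − 1027.091 = 0.938 kg m⁻³ over Δz = 90.3 − 62 = 28.3 m.
N² = (9.81/1027.56) × (0.938/28.3) = 3.1643 × 10⁻⁴ s⁻².
N = √(3.1643 × 10⁻⁴) = 0.017788 rad s⁻¹ ≈ 0.0178 rad s⁻¹.
Since Δρ > 0 the layer is stably stratified.

0.0178 rad s⁻¹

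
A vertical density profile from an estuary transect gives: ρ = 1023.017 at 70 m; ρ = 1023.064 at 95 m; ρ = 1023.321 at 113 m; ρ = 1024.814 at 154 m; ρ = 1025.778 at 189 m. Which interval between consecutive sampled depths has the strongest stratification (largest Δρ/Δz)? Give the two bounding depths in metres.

Compute the density gradient over each adjacent pair:
  70–95 m: Δρ/Δz = 0.047/25 = 1.9 × 10⁻³ kg m⁻⁴
  95–113 m: Δρ/Δz = 0.257/18 = 0.014 kg m⁻⁴
  113–154 m: Δρ/Δz = 1.493/41 = 0.036 kg m⁻⁴
  154–189 m: Δρ/Δz = 0.964/35 = 0.028 kg m⁻⁴
The largest gradient is in the 113–154 m interval — the pycnocline.

113–154 m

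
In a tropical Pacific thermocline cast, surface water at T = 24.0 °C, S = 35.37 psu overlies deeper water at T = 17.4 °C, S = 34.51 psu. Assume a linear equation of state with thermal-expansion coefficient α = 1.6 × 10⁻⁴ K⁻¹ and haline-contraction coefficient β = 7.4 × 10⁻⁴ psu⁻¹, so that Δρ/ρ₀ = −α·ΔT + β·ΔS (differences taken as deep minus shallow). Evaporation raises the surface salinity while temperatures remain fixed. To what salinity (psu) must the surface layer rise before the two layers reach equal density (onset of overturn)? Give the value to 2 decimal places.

35.94 psu

Neutral buoyancy requires −α(T_deep − T_surf) + β(S_deep − S_surf′) = 0.
S_surf′ = S_deep − (α/β)·ΔT = 34.51 − (1.6 × 10⁻⁴/7.4 × 10⁻⁴)·(-6.6) = 35.9370 psu.
Increase required: 35.9370 − 35.37 = 0.5670 psu.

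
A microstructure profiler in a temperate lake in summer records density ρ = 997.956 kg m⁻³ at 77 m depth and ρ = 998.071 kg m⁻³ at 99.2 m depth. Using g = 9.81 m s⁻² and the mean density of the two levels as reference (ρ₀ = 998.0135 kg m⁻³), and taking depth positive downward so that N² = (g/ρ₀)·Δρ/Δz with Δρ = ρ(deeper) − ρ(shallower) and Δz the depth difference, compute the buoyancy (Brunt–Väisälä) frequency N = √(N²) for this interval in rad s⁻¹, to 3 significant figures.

Δρ = 998.071 − 997.956 = 0.115 kg m⁻³ over Δz = 99.2 − 77 = 22.2 m.
N² = (9.81/998.0135) × (0.115/22.2) = 5.0919 × 10⁻⁵ s⁻².
N = √(5.0919 × 10⁻⁵) = 7.1358 × 10⁻³ rad s⁻¹ ≈ 7.14 × 10⁻³ rad s⁻¹.

7.14 × 10⁻³ rad s⁻¹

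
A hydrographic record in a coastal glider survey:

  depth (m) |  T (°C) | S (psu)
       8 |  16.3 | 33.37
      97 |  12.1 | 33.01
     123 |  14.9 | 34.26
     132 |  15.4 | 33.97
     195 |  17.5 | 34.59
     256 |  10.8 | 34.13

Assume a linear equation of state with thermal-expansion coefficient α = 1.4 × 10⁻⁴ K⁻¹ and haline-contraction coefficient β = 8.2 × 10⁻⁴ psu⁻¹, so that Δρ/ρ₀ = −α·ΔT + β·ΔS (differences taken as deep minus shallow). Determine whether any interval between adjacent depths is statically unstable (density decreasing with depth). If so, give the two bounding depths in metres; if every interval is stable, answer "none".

Evaluate Δρ/ρ₀ = −αΔT + βΔS across each adjacent pair:
  8–97 m: −αΔT+βΔS = −(1.4 × 10⁻⁴)(-4.2)+(8.2 × 10⁻⁴)(-0.36) = 2.9 × 10⁻⁴ → stable
  97–123 m: −αΔT+βΔS = −(1.4 × 10⁻⁴)(+2.8)+(8.2 × 10⁻⁴)(+1.25) = 6.3 × 10⁻⁴ → stable
  123–132 m: −αΔT+βΔS = −(1.4 × 10⁻⁴)(+0.5)+(8.2 × 10⁻⁴)(-0.29) = -3.1 × 10⁻⁴ → UNSTABLE
  132–195 m: −αΔT+βΔS = −(1.4 × 10⁻⁴)(+2.1)+(8.2 × 10⁻⁴)(+0.62) = 2.1 × 10⁻⁴ → stable
  195–256 m: −αΔT+βΔS = −(1.4 × 10⁻⁴)(-6.7)+(8.2 × 10⁻⁴)(-0.46) = 5.6 × 10⁻⁴ → stable
The 123–132 m interval has Δρ < 0: lighter water underlies denser water.

123–132 m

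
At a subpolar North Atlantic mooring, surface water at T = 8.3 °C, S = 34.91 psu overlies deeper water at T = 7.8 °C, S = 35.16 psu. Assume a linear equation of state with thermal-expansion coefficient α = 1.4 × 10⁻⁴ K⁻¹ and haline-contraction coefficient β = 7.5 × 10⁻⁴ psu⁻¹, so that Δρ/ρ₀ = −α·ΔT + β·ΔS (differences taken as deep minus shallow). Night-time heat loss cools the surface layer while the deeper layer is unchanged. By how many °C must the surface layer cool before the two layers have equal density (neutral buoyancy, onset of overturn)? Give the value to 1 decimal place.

1.8 °C

Neutral buoyancy requires Δρ = 0, i.e. −α(T_deep − T_surf′) + β(S_deep − S_surf) = 0.
T_surf′ = T_deep − (β/α)·ΔS = 7.8 − (7.5 × 10⁻⁴/1.4 × 10⁻⁴)·(+0.25) = 6.461 °C.
Cooling required: 8.3 − (6.461) = 1.839 °C.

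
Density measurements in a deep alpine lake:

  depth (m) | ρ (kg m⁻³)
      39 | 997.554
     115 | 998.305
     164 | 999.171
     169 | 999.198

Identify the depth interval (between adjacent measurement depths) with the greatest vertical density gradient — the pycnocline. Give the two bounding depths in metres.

Compute the density gradient over each adjacent pair:
  39–115 m: Δρ/Δz = 0.751/76 = 9.9 × 10⁻³ kg m⁻⁴
  115–164 m: Δρ/Δz = 0.866/49 = 0.018 kg m⁻⁴
  164–169 m: Δρ/Δz = 0.027/5 = 5.4 × 10⁻³ kg m⁻⁴
The largest gradient is in the 115–164 m interval — the pycnocline.

115–164 m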